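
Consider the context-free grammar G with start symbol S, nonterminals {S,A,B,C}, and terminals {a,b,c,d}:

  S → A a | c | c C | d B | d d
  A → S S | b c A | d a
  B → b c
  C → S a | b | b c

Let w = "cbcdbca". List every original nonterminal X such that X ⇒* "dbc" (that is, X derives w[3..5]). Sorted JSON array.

CNF form of G:
  S -> A T3 | T1 C | T2 B | T2 T2 | c
  A -> S S | T0 X4 | T2 T3
  B -> T0 T1
  C -> S T3 | T0 T1 | b
  T0 -> b
  T1 -> c
  T2 -> d
  T3 -> a
  X4 -> T1 A

CYK fill — only the sub-triangle for w[3..5]:
  T[3,3] 'd' = {T2}  orig:{}
  T[4,4] 'b' = {C,T0}  orig:{C}
  T[5,5] 'c' = {S,T1}  orig:{S}
  T[3,4] 'db' = ∅
  T[4,5] 'bc' = {B,C}
  T[3,5] 'dbc' = {S}

Original NTs in T[3,5] deriving "dbc": ["S"]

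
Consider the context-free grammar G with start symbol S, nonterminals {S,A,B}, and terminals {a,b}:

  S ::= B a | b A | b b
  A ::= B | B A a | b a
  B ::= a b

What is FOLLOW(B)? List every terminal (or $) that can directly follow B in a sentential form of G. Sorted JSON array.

FIRST iteration:
iter 1:
  A via A→b a: +{b}
  B via B→a b: +{a}
  S via S→B a: +{a}
  S via S→b A: +{b}
  FIRST[S]={a,b}  FIRST[A]={b}  FIRST[B]={a}
iter 2:
  A via A→B: +{a}
  FIRST[S]={a,b}  FIRST[A]={a,b}  FIRST[B]={a}
iter 3: (no change)
  FIRST[S]={a,b}  FIRST[A]={a,b}  FIRST[B]={a}

Compute FOLLOW by fixpoint:
seed FOLLOW(S) with $
pass 1:
  A→B A a: FOLLOW(B) ⊇ FIRST(A) = {a,b}; new: +{a,b}
  A→B A a: FOLLOW(A) ⊇ FIRST(a) = {a}; new: +{a}
  S→b A: FOLLOW(A) ⊇ FOLLOW(S) ⊇ {$}; new: +{$}
  S: {$}  A: {$,a}  B: {a,b}
pass 2:
  A→B: FOLLOW(B) ⊇ FOLLOW(A) ⊇ {$,a}; new: +{$}
  S: {$}  A: {$,a}  B: {$,a,b}
pass 3: (no change)
  S: {$}  A: {$,a}  B: {$,a,b}

FOLLOW(B) = ["$", "a", "b"]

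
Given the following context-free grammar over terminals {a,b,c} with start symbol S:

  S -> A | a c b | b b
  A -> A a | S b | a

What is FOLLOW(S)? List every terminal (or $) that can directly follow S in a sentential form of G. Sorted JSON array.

Compute FIRST by fixpoint:
[1]
  A via A→a: +{a}
  S via S→A: +{a}
  S via S→b b: +{b}
  FIRST[S]={a,b}  FIRST[A]={a}
[2]
  A via A→S b: +{b}
  FIRST[S]={a,b}  FIRST[A]={a,b}
[3] — fixpoint
  FIRST[S]={a,b}  FIRST[A]={a,b}

FOLLOW sets:
FOLLOW(S) := {$}
iter 1:
  A→A a: FOLLOW(A) ⊇ FIRST(a) = {a}; new: +{a}
  A→S b: FOLLOW(S) ⊇ FIRST(b) = {b}; new: +{b}
  S→A: FOLLOW(A) ⊇ FOLLOW(S) ⊇ {$,b}; new: +{$,b}
  S: {$,b}  A: {$,a,b}
iter 2: — fixpoint
  S: {$,b}  A: {$,a,b}

FOLLOW(S) = ["$", "b"]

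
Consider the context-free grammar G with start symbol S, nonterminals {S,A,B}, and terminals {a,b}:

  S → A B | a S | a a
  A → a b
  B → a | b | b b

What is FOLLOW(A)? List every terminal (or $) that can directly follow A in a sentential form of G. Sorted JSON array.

FIRST iteration:
iter 1:
  A via A→a b: +{a}
  B via B→a: +{a}
  B via B→b: +{b}
  S via S→A B: +{a}
  FIRST[S]={a}  FIRST[A]={a}  FIRST[B]={a,b}
iter 2: — fixpoint
  FIRST[S]={a}  FIRST[A]={a}  FIRST[B]={a,b}

FOLLOW sets:
initialize: $ ∈ FOLLOW(S)
iter 1:
  S→A B: FOLLOW(A) ⊇ FIRST(B) = {a,b}; new: +{a,b}
  S→A B: FOLLOW(B) ⊇ FOLLOW(S) ⊇ {$}; new: +{$}
  FOLLOW[S]={$}  FOLLOW[A]={a,b}  FOLLOW[B]={$}
iter 2: — fixpoint
  FOLLOW[S]={$}  FOLLOW[A]={a,b}  FOLLOW[B]={$}

FOLLOW(A) = ["a", "b"]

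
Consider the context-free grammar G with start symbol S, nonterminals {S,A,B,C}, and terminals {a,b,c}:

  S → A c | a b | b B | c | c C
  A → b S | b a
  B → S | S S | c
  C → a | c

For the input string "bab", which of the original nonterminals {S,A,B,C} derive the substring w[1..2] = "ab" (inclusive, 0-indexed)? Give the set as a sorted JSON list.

Convert to CNF:
  S -> A T2 | T0 B | T1 T0 | T2 C | c
  A -> T0 S | T0 T1
  B -> A T2 | S S | T0 B | T1 T0 | T2 C | c
  C -> a | c
  T0 -> b
  T1 -> a
  T2 -> c

CYK table (by increasing span) — only the sub-triangle for w[1..2]:
  T[1,1] 'a' = {C,T1}  orig:{C}
  T[2,2] 'b' = {T0}  orig:{}
  T[1,2] 'ab' = {B,S}

Original NTs in T[1,2] deriving "ab": ["B", "S"]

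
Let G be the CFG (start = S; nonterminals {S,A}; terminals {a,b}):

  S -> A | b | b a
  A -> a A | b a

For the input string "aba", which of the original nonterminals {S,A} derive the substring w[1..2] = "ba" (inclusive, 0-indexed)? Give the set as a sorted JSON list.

CNF form of G:
  S -> T0 A | T1 T0 | b
  A -> T0 A | T1 T0
  T0 -> a
  T1 -> b

CYK fill — only the sub-triangle for w[1..2]:
  T[1,1] 'b' = {S,T1}  orig:{S}
  T[2,2] 'a' = {T0}  orig:{}
  T[1,2] 'ba' = {A,S}

Original NTs in T[1,2] deriving "ba": ["A", "S"]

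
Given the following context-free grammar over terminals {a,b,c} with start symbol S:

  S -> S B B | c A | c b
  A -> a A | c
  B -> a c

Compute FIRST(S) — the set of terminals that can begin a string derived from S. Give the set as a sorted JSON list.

Compute FIRST by fixpoint:
[1]
  A via A→a A: +{a}
  A via A→c: +{c}
  B via B→a c: +{a}
  S via S→c A: +{c}
  FIRST(S)={c}  FIRST(A)={a,c}  FIRST(B)={a}
[2] (stable)
  FIRST(S)={c}  FIRST(A)={a,c}  FIRST(B)={a}

FIRST(S) = ["c"]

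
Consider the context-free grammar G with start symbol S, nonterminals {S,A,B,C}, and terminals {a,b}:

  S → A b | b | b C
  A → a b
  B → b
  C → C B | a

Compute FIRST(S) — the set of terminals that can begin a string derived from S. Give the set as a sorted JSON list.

FIRST sets, iterate to fixpoint:
iter 1:
  A via A→a b: +{a}
  B via B→b: +{b}
  C via C→a: +{a}
  S via S→A b: +{a}
  S via S→b: +{b}
  FIRST[S]={a,b}  FIRST[A]={a}  FIRST[B]={b}  FIRST[C]={a}
iter 2: (stable)
  FIRST[S]={a,b}  FIRST[A]={a}  FIRST[B]={b}  FIRST[C]={a}

FIRST(S) = ["a", "b"]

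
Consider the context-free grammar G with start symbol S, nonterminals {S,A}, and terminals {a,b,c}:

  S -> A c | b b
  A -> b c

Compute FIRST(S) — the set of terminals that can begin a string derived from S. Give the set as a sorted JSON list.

Compute FIRST by fixpoint:
round 1:
  A via A→b c: +{b}
  S via S→A c: +{b}
  FIRST(S)={b}  FIRST(A)={b}
round 2: (no change)
  FIRST(S)={b}  FIRST(A)={b}

FIRST(S) = ["b"]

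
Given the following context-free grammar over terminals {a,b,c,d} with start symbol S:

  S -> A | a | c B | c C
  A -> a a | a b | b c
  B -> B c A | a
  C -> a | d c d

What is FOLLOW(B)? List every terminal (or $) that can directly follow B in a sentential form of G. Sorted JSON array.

FIRST iteration:
round 1:
  A via A→a a: +{a}
  A via A→b c: +{b}
  B via B→a: +{a}
  C via C→a: +{a}
  C via C→d c d: +{d}
  S via S→A: +{a,b}
  S via S→c B: +{c}
  FIRST[S]={a,b,c}  FIRST[A]={a,b}  FIRST[B]={a}  FIRST[C]={a,d}
round 2: (no change)
  FIRST[S]={a,b,c}  FIRST[A]={a,b}  FIRST[B]={a}  FIRST[C]={a,d}

FOLLOW iteration:
initialize: $ ∈ FOLLOW(S)
pass 1:
  B→B c A: FOLLOW(B) ⊇ FIRST(c) = {c}; new: +{c}
  B→B c A: FOLLOW(A) ⊇ FOLLOW(B) ⊇ {c}; new: +{c}
  S→A: FOLLOW(A) ⊇ FOLLOW(S) ⊇ {$}; new: +{$}
  S→c B: FOLLOW(B) ⊇ FOLLOW(S) ⊇ {$}; new: +{$}
  S→c C: FOLLOW(C) ⊇ FOLLOW(S) ⊇ {$}; new: +{$}
  FOLLOW[S]={$}  FOLLOW[A]={$,c}  FOLLOW[B]={$,c}  FOLLOW[C]={$}
pass 2: — fixpoint
  FOLLOW[S]={$}  FOLLOW[A]={$,c}  FOLLOW[B]={$,c}  FOLLOW[C]={$}

FOLLOW(B) = ["$", "c"]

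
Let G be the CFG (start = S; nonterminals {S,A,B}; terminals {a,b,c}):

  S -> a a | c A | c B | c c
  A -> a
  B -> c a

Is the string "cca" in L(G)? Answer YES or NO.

Convert to CNF:
  S -> T0 A | T0 B | T0 T0 | T1 T1
  A -> a
  B -> T0 T1
  T0 -> c
  T1 -> a

CYK fill:
  cell(0,0) c: {T0}  orig:{}
  cell(1,1) c: {T0}  orig:{}
  cell(2,2) a: {A,T1}  orig:{A}
  cell(0,1) cc: {S}
  cell(1,2) ca: {B,S}
  cell(0,2) cca: {S}

S ∈ T[0,2] ⇒ YES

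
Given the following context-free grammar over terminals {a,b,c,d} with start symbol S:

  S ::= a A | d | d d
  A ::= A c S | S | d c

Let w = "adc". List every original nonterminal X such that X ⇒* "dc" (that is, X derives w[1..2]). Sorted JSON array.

Convert to CNF:
  S -> T1 A | T2 T2 | d
  A -> A X3 | T1 A | T2 T0 | T2 T2 | d
  T0 -> c
  T1 -> a
  T2 -> d
  X3 -> T0 S

CYK fill — only the sub-triangle for w[1..2]:
  [1..1]={A,S,T2}  "d"  orig:{A,S}
  [2..2]={T0}  "c"  orig:{}
  [1..2]={A}  "dc"

Original NTs in T[1,2] deriving "dc": ["A"]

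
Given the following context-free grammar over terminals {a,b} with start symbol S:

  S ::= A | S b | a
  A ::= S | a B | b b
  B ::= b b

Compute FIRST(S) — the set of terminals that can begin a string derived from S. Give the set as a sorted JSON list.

Compute FIRST by fixpoint:
pass 1:
  A via A→a B: +{a}
  A via A→b b: +{b}
  B via B→b b: +{b}
  S via S→A: +{a,b}
  FIRST(S)={a,b}  FIRST(A)={a,b}  FIRST(B)={b}
pass 2: (no change)
  FIRST(S)={a,b}  FIRST(A)={a,b}  FIRST(B)={b}

FIRST(S) = ["a", "b"]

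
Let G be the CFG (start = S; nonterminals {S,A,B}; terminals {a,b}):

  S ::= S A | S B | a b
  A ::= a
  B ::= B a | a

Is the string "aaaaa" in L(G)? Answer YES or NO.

CNF form of G:
  S -> S A | S B | T0 T1
  A -> a
  B -> B T0 | a
  T0 -> a
  T1 -> b

CYK table (by increasing span):
  T[0,0] 'a' = {A,B,T0}  orig:{A,B}
  T[1,1] 'a' = {A,B,T0}  orig:{A,B}
  T[2,2] 'a' = {A,B,T0}  orig:{A,B}
  T[3,3] 'a' = {A,B,T0}  orig:{A,B}
  T[4,4] 'a' = {A,B,T0}  orig:{A,B}
  T[0,1] 'aa' = {B}
  T[1,2] 'aa' = {B}
  T[2,3] 'aa' = {B}
  T[3,4] 'aa' = {B}
  T[0,2] 'aaa' = {B}
  T[1,3] 'aaa' = {B}
  T[2,4] 'aaa' = {B}
  T[0,3] 'aaaa' = {B}
  T[1,4] 'aaaa' = {B}
  T[0,4] 'aaaaa' = {B}

S ∉ T[0,4] ⇒ NO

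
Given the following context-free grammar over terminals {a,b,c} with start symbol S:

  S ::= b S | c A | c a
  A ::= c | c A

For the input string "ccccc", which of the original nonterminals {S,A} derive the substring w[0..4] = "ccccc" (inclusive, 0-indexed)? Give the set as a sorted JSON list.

CNF form of G:
  S -> T0 A | T0 T2 | T1 S
  A -> T0 A | c
  T0 -> c
  T1 -> b
  T2 -> a

Fill CYK table bottom-up — only the sub-triangle for w[0..4]:
  [0..0]={A,T0}  "c"  orig:{A}
  [1..1]={A,T0}  "c"  orig:{A}
  [2..2]={A,T0}  "c"  orig:{A}
  [3..3]={A,T0}  "c"  orig:{A}
  [4..4]={A,T0}  "c"  orig:{A}
  [0..1]={A,S}  "cc"
  [1..2]={A,S}  "cc"
  [2..3]={A,S}  "cc"
  [3..4]={A,S}  "cc"
  [0..2]={A,S}  "ccc"
  [1..3]={A,S}  "ccc"
  [2..4]={A,S}  "ccc"
  [0..3]={A,S}  "cccc"
  [1..4]={A,S}  "cccc"
  [0..4]={A,S}  "ccccc"

Original NTs in T[0,4] deriving "ccccc": ["A", "S"]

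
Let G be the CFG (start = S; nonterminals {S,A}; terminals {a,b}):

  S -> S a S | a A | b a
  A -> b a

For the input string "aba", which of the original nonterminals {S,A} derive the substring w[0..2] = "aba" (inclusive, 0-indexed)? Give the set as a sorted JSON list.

Convert to CNF:
  S -> S X2 | T0 T1 | T1 A
  A -> T0 T1
  T0 -> b
  T1 -> a
  X2 -> T1 S

CYK table (by increasing span) — only the sub-triangle for w[0..2]:
  cell(0,0) a: {T1}  orig:{}
  cell(1,1) b: {T0}  orig:{}
  cell(2,2) a: {T1}  orig:{}
  cell(0,1) ab: ∅
  cell(1,2) ba: {A,S}
  cell(0,2) aba: {S,X2}  orig:{S}

Original NTs in T[0,2] deriving "aba": ["S"]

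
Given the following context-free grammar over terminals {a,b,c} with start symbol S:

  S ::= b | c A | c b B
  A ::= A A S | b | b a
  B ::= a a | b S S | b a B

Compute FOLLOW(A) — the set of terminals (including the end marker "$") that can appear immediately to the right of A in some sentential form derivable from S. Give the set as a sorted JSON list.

Compute FIRST by fixpoint:
round 1:
  A via A→b: +{b}
  B via B→a a: +{a}
  B via B→b S S: +{b}
  S via S→b: +{b}
  S via S→c A: +{c}
  S: {b,c}  A: {b}  B: {a,b}
round 2: — fixpoint
  S: {b,c}  A: {b}  B: {a,b}

Compute FOLLOW by fixpoint:
seed FOLLOW(S) with $
round 1:
  A→A A S: FOLLOW(A) ⊇ FIRST(A) = {b}; new: +{b}
  A→A A S: FOLLOW(A) ⊇ FIRST(S) = {b,c}; new: +{c}
  A→A A S: FOLLOW(S) ⊇ FOLLOW(A) ⊇ {b,c}; new: +{b,c}
  S→c A: FOLLOW(A) ⊇ FOLLOW(S) ⊇ {$,b,c}; new: +{$}
  S→c b B: FOLLOW(B) ⊇ FOLLOW(S) ⊇ {$,b,c}; new: +{$,b,c}
  S: {$,b,c}  A: {$,b,c}  B: {$,b,c}
round 2: (no change)
  S: {$,b,c}  A: {$,b,c}  B: {$,b,c}

FOLLOW(A) = ["$", "b", "c"]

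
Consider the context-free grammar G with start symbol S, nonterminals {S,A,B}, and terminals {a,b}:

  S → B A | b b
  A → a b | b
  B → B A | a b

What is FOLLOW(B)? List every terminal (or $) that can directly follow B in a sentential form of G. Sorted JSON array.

Compute FIRST by fixpoint:
pass 1:
  A via A→a b: +{a}
  A via A→b: +{b}
  B via B→a b: +{a}
  S via S→B A: +{a}
  S via S→b b: +{b}
  S: {a,b}  A: {a,b}  B: {a}
pass 2: (stable)
  S: {a,b}  A: {a,b}  B: {a}

FOLLOW sets:
FOLLOW(S) := {$}
iter 1:
  B→B A: FOLLOW(B) ⊇ FIRST(A) = {a,b}; new: +{a,b}
  B→B A: FOLLOW(A) ⊇ FOLLOW(B) ⊇ {a,b}; new: +{a,b}
  S→B A: FOLLOW(A) ⊇ FOLLOW(S) ⊇ {$}; new: +{$}
  FOLLOW[S]={$}  FOLLOW[A]={$,a,b}  FOLLOW[B]={a,b}
iter 2: done
  FOLLOW[S]={$}  FOLLOW[A]={$,a,b}  FOLLOW[B]={a,b}

FOLLOW(B) = ["a", "b"]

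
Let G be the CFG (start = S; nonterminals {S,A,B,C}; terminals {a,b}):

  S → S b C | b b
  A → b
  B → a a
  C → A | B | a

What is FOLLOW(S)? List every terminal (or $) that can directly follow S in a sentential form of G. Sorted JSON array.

FIRST iteration:
iter 1:
  A via A→b: +{b}
  B via B→a a: +{a}
  C via C→A: +{b}
  C via C→B: +{a}
  S via S→b b: +{b}
  S: {b}  A: {b}  B: {a}  C: {a,b}
iter 2: done
  S: {b}  A: {b}  B: {a}  C: {a,b}

FOLLOW sets:
FOLLOW(S) := {$}
[1]
  S→S b C: FOLLOW(S) ⊇ FIRST(b) = {b}; new: +{b}
  S→S b C: FOLLOW(C) ⊇ FOLLOW(S) ⊇ {$,b}; new: +{$,b}
  FOLLOW(S)={$,b}  FOLLOW(A)={}  FOLLOW(B)={}  FOLLOW(C)={$,b}
[2]
  C→A: FOLLOW(A) ⊇ FOLLOW(C) ⊇ {$,b}; new: +{$,b}
  C→B: FOLLOW(B) ⊇ FOLLOW(C) ⊇ {$,b}; new: +{$,b}
  FOLLOW(S)={$,b}  FOLLOW(A)={$,b}  FOLLOW(B)={$,b}  FOLLOW(C)={$,b}
[3] — fixpoint
  FOLLOW(S)={$,b}  FOLLOW(A)={$,b}  FOLLOW(B)={$,b}  FOLLOW(C)={$,b}

FOLLOW(S) = ["$", "b"]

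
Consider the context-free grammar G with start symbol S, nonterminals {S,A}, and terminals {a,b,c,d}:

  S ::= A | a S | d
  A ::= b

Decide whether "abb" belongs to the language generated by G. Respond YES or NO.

Convert to CNF:
  S -> T0 S | b | d
  A -> b
  T0 -> a

CYK table (by increasing span):
  T[0,0] 'a' = {T0}  orig:{}
  T[1,1] 'b' = {A,S}
  T[2,2] 'b' = {A,S}
  T[0,1] 'ab' = {S}
  T[1,2] 'bb' = ∅
  T[0,2] 'abb' = ∅

S ∉ T[0,2] ⇒ NO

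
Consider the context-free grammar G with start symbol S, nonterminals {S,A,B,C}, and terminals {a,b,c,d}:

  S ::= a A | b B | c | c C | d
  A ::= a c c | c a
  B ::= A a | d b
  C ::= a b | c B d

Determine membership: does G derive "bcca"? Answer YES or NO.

Convert to CNF:
  S -> T0 A | T1 C | T3 B | c | d
  A -> T0 X4 | T1 T0
  B -> A T0 | T2 T3
  C -> T0 T3 | T1 X5
  T0 -> a
  T1 -> c
  T2 -> d
  T3 -> b
  X4 -> T1 T1
  X5 -> B T2

Fill CYK table bottom-up:
  T[0,0] 'b' = {T3}  orig:{}
  T[1,1] 'c' = {S,T1}  orig:{S}
  T[2,2] 'c' = {S,T1}  orig:{S}
  T[3,3] 'a' = {T0}  orig:{}
  T[0,1] 'bc' = ∅
  T[1,2] 'cc' = {X4}  orig:{}
  T[2,3] 'ca' = {A}
  T[0,2] 'bcc' = ∅
  T[1,3] 'cca' = ∅
  T[0,3] 'bcca' = ∅

S ∉ T[0,3] ⇒ NO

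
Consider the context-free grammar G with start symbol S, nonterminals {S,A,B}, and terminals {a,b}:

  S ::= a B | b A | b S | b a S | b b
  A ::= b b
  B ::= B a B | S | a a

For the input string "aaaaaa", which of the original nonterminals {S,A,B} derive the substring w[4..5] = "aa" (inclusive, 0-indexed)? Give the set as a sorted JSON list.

CNF form of G:
  S -> T0 A | T0 S | T0 T0 | T0 X4 | T1 B
  A -> T0 T0
  B -> B X2 | T0 A | T0 S | T0 T0 | T0 X3 | T1 B | T1 T1
  T0 -> b
  T1 -> a
  X2 -> T1 B
  X3 -> T1 S
  X4 -> T1 S

CYK table (by increasing span), restricted to cells inside w[4..5]:
  cell(4,4) a: {T1}  orig:{}
  cell(5,5) a: {T1}  orig:{}
  cell(4,5) aa: {B}

Original NTs in T[4,5] deriving "aa": ["B"]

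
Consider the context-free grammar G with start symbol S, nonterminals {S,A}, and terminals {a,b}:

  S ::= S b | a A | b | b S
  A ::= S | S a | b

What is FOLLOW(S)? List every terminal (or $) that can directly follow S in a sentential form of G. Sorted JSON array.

FIRST sets, iterate to fixpoint:
pass 1:
  A via A→b: +{b}
  S via S→a A: +{a}
  S via S→b: +{b}
  FIRST[S]={a,b}  FIRST[A]={b}
pass 2:
  A via A→S: +{a}
  FIRST[S]={a,b}  FIRST[A]={a,b}
pass 3: (no change)
  FIRST[S]={a,b}  FIRST[A]={a,b}

FOLLOW iteration:
initialize: $ ∈ FOLLOW(S)
[1]
  A→S a: FOLLOW(S) ⊇ FIRST(a) = {a}; new: +{a}
  S→S b: FOLLOW(S) ⊇ FIRST(b) = {b}; new: +{b}
  S→a A: FOLLOW(A) ⊇ FOLLOW(S) ⊇ {$,a,b}; new: +{$,a,b}
  S: {$,a,b}  A: {$,a,b}
[2] done
  S: {$,a,b}  A: {$,a,b}

FOLLOW(S) = ["$", "a", "b"]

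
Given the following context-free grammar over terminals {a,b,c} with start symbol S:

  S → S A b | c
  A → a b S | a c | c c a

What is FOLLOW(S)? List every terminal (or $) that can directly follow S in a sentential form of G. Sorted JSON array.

FIRST iteration:
iter 1:
  A via A→a b S: +{a}
  A via A→c c a: +{c}
  S via S→c: +{c}
  S: {c}  A: {a,c}
iter 2: (stable)
  S: {c}  A: {a,c}

FOLLOW sets:
FOLLOW(S) := {$}
round 1:
  S→S A b: FOLLOW(S) ⊇ FIRST(A) = {a,c}; new: +{a,c}
  S→S A b: FOLLOW(A) ⊇ FIRST(b) = {b}; new: +{b}
  S: {$,a,c}  A: {b}
round 2:
  A→a b S: FOLLOW(S) ⊇ FOLLOW(A) ⊇ {b}; new: +{b}
  S: {$,a,b,c}  A: {b}
round 3: (stable)
  S: {$,a,b,c}  A: {b}

FOLLOW(S) = ["$", "a", "b", "c"]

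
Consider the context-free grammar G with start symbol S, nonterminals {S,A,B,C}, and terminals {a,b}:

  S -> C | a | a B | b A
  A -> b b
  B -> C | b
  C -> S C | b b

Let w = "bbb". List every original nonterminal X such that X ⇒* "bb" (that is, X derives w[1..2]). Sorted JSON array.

CNF form of G:
  S -> S C | T0 A | T0 T0 | T1 B | a
  A -> T0 T0
  B -> S C | T0 T0 | b
  C -> S C | T0 T0
  T0 -> b
  T1 -> a

CYK table (by increasing span) — only the sub-triangle for w[1..2]:
  T[1,1] 'b' = {B,T0}  orig:{B}
  T[2,2] 'b' = {B,T0}  orig:{B}
  T[1,2] 'bb' = {A,B,C,S}

Original NTs in T[1,2] deriving "bb": ["A", "B", "C", "S"]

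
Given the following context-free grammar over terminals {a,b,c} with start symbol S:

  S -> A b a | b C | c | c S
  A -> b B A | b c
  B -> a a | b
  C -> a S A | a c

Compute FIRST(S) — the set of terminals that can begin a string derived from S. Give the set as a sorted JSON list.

Compute FIRST by fixpoint:
round 1:
  A via A→b B A: +{b}
  B via B→a a: +{a}
  B via B→b: +{b}
  C via C→a S A: +{a}
  S via S→A b a: +{b}
  S via S→c: +{c}
  FIRST(S)={b,c}  FIRST(A)={b}  FIRST(B)={a,b}  FIRST(C)={a}
round 2: done
  FIRST(S)={b,c}  FIRST(A)={b}  FIRST(B)={a,b}  FIRST(C)={a}

FIRST(S) = ["b", "c"]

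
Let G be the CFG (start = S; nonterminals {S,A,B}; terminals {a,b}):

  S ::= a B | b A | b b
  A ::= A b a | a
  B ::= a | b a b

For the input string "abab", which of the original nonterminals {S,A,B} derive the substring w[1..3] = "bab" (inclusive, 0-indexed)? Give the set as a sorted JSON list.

Convert to CNF:
  S -> T0 A | T0 T0 | T1 B
  A -> A X2 | a
  B -> T0 X3 | a
  T0 -> b
  T1 -> a
  X2 -> T0 T1
  X3 -> T1 T0

Fill CYK table bottom-up, restricted to cells inside w[1..3]:
  [1..1]={T0}  "b"  orig:{}
  [2..2]={A,B,T1}  "a"  orig:{A,B}
  [3..3]={T0}  "b"  orig:{}
  [1..2]={S,X2}  "ba"  orig:{S}
  [2..3]={X3}  "ab"  orig:{}
  [1..3]={B}  "bab"

Original NTs in T[1,3] deriving "bab": ["B"]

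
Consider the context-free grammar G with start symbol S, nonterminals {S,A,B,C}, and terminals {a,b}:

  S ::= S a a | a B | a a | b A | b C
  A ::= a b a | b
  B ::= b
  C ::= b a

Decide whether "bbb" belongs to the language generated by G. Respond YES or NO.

CNF form of G:
  S -> S X3 | T0 B | T0 T0 | T1 A | T1 C
  A -> T0 X2 | b
  B -> b
  C -> T1 T0
  T0 -> a
  T1 -> b
  X2 -> T1 T0
  X3 -> T0 T0

CYK table (by increasing span):
  T[0,0] 'b' = {A,B,T1}  orig:{A,B}
  T[1,1] 'b' = {A,B,T1}  orig:{A,B}
  T[2,2] 'b' = {A,B,T1}  orig:{A,B}
  T[0,1] 'bb' = {S}
  T[1,2] 'bb' = {S}
  T[0,2] 'bbb' = ∅

S ∉ T[0,2] ⇒ NO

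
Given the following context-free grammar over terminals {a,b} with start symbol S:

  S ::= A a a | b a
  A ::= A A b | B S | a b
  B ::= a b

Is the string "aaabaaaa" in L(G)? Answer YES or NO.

CNF form of G:
  S -> A X3 | T0 T1
  A -> A X2 | B S | T1 T0
  B -> T1 T0
  T0 -> b
  T1 -> a
  X2 -> A T0
  X3 -> T1 T1

CYK table (by increasing span):
  [0..0]={T1}  "a"  orig:{}
  [1..1]={T1}  "a"  orig:{}
  [2..2]={T1}  "a"  orig:{}
  [3..3]={T0}  "b"  orig:{}
  [4..4]={T1}  "a"  orig:{}
  [5..5]={T1}  "a"  orig:{}
  [6..6]={T1}  "a"  orig:{}
  [7..7]={T1}  "a"  orig:{}
  [0..1]={X3}  "aa"  orig:{}
  [1..2]={X3}  "aa"  orig:{}
  [2..3]={A,B}  "ab"
  [3..4]={S}  "ba"
  [4..5]={X3}  "aa"  orig:{}
  [5..6]={X3}  "aa"  orig:{}
  [6..7]={X3}  "aa"  orig:{}
  [0..2]=∅  "aaa"
  [1..3]=∅  "aab"
  [2..4]=∅  "aba"
  [3..5]=∅  "baa"
  [4..6]=∅  "aaa"
  [5..7]=∅  "aaa"
  [0..3]=∅  "aaab"
  [1..4]=∅  "aaba"
  [2..5]={S}  "abaa"
  [3..6]=∅  "baaa"
  [4..7]=∅  "aaaa"
  [0..4]=∅  "aaaba"
  [1..5]=∅  "aabaa"
  [2..6]=∅  "abaaa"
  [3..7]=∅  "baaaa"
  [0..5]=∅  "aaabaa"
  [1..6]=∅  "aabaaa"
  [2..7]=∅  "abaaaa"
  [0..6]=∅  "aaabaaa"
  [1..7]=∅  "aabaaaa"
  [0..7]=∅  "aaabaaaa"

S ∉ T[0,7] ⇒ NO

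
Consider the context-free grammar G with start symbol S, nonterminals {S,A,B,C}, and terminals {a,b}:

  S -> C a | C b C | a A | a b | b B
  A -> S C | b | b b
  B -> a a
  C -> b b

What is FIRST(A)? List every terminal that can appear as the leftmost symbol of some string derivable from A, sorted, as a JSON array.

Compute FIRST by fixpoint:
[1]
  A via A→b: +{b}
  B via B→a a: +{a}
  C via C→b b: +{b}
  S via S→C a: +{b}
  S via S→a A: +{a}
  FIRST[S]={a,b}  FIRST[A]={b}  FIRST[B]={a}  FIRST[C]={b}
[2]
  A via A→S C: +{a}
  FIRST[S]={a,b}  FIRST[A]={a,b}  FIRST[B]={a}  FIRST[C]={b}
[3] (stable)
  FIRST[S]={a,b}  FIRST[A]={a,b}  FIRST[B]={a}  FIRST[C]={b}

FIRST(A) = ["a", "b"]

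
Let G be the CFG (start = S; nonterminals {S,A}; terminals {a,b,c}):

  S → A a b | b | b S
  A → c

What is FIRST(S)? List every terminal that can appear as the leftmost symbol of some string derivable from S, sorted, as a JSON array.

FIRST sets, iterate to fixpoint:
iter 1:
  A via A→c: +{c}
  S via S→A a b: +{c}
  S via S→b: +{b}
  S: {b,c}  A: {c}
iter 2: (stable)
  S: {b,c}  A: {c}

FIRST(S) = ["b", "c"]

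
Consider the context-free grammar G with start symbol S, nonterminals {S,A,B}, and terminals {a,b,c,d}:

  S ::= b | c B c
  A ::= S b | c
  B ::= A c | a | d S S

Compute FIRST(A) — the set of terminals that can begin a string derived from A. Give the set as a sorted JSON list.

Compute FIRST by fixpoint:
iter 1:
  A via A→c: +{c}
  B via B→A c: +{c}
  B via B→a: +{a}
  B via B→d S S: +{d}
  S via S→b: +{b}
  S via S→c B c: +{c}
  FIRST[S]={b,c}  FIRST[A]={c}  FIRST[B]={a,c,d}
iter 2:
  A via A→S b: +{b}
  B via B→A c: +{b}
  FIRST[S]={b,c}  FIRST[A]={b,c}  FIRST[B]={a,b,c,d}
iter 3: — fixpoint
  FIRST[S]={b,c}  FIRST[A]={b,c}  FIRST[B]={a,b,c,d}

FIRST(A) = ["b", "c"]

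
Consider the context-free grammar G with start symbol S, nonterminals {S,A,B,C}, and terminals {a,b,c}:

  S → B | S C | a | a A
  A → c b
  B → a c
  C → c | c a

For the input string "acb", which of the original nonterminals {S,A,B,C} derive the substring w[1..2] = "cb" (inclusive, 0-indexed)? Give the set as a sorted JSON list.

Convert to CNF:
  S -> S C | T2 A | T2 T0 | a
  A -> T0 T1
  B -> T2 T0
  C -> T0 T2 | c
  T0 -> c
  T1 -> b
  T2 -> a

Fill CYK table bottom-up — only the sub-triangle for w[1..2]:
  T[1,1] 'c' = {C,T0}  orig:{C}
  T[2,2] 'b' = {T1}  orig:{}
  T[1,2] 'cb' = {A}

Original NTs in T[1,2] deriving "cb": ["A"]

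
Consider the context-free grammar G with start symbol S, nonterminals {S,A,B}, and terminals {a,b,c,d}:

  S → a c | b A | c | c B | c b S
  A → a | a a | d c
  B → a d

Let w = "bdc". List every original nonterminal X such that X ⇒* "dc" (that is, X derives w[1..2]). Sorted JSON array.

CNF form of G:
  S -> T0 T2 | T2 B | T2 X4 | T3 A | c
  A -> T0 T0 | T1 T2 | a
  B -> T0 T1
  T0 -> a
  T1 -> d
  T2 -> c
  T3 -> b
  X4 -> T3 S

CYK fill (cells [i..j] with 1 ≤ i ≤ j ≤ 2 only):
  T[1,1] 'd' = {T1}  orig:{}
  T[2,2] 'c' = {S,T2}  orig:{S}
  T[1,2] 'dc' = {A}

Original NTs in T[1,2] deriving "dc": ["A"]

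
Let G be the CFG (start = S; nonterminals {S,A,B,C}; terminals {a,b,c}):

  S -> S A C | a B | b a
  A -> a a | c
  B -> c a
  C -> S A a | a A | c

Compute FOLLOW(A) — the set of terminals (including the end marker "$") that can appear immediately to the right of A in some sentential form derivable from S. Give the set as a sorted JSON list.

FIRST sets, iterate to fixpoint:
round 1:
  A via A→a a: +{a}
  A via A→c: +{c}
  B via B→c a: +{c}
  C via C→a A: +{a}
  C via C→c: +{c}
  S via S→a B: +{a}
  S via S→b a: +{b}
  S: {a,b}  A: {a,c}  B: {c}  C: {a,c}
round 2:
  C via C→S A a: +{b}
  S: {a,b}  A: {a,c}  B: {c}  C: {a,b,c}
round 3: (no change)
  S: {a,b}  A: {a,c}  B: {c}  C: {a,b,c}

Compute FOLLOW by fixpoint:
initialize: $ ∈ FOLLOW(S)
round 1:
  C→S A a: FOLLOW(S) ⊇ FIRST(A) = {a,c}; new: +{a,c}
  C→S A a: FOLLOW(A) ⊇ FIRST(a) = {a}; new: +{a}
  S→S A C: FOLLOW(A) ⊇ FIRST(C) = {a,b,c}; new: +{b,c}
  S→S A C: FOLLOW(C) ⊇ FOLLOW(S) ⊇ {$,a,c}; new: +{$,a,c}
  S→a B: FOLLOW(B) ⊇ FOLLOW(S) ⊇ {$,a,c}; new: +{$,a,c}
  FOLLOW[S]={$,a,c}  FOLLOW[A]={a,b,c}  FOLLOW[B]={$,a,c}  FOLLOW[C]={$,a,c}
round 2:
  C→a A: FOLLOW(A) ⊇ FOLLOW(C) ⊇ {$,a,c}; new: +{$}
  FOLLOW[S]={$,a,c}  FOLLOW[A]={$,a,b,c}  FOLLOW[B]={$,a,c}  FOLLOW[C]={$,a,c}
round 3: (stable)
  FOLLOW[S]={$,a,c}  FOLLOW[A]={$,a,b,c}  FOLLOW[B]={$,a,c}  FOLLOW[C]={$,a,c}

FOLLOW(A) = ["$", "a", "b", "c"]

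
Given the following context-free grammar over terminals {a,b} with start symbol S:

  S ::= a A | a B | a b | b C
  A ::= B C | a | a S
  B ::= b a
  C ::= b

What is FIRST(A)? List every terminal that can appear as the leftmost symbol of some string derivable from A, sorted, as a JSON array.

Compute FIRST by fixpoint:
round 1:
  A via A→a: +{a}
  B via B→b a: +{b}
  C via C→b: +{b}
  S via S→a A: +{a}
  S via S→b C: +{b}
  FIRST(S)={a,b}  FIRST(A)={a}  FIRST(B)={b}  FIRST(C)={b}
round 2:
  A via A→B C: +{b}
  FIRST(S)={a,b}  FIRST(A)={a,b}  FIRST(B)={b}  FIRST(C)={b}
round 3: — fixpoint
  FIRST(S)={a,b}  FIRST(A)={a,b}  FIRST(B)={b}  FIRST(C)={b}

FIRST(A) = ["a", "b"]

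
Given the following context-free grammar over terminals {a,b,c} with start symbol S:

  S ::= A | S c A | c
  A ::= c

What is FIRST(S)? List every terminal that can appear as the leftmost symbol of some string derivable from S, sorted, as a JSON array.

FIRST iteration:
iter 1:
  A via A→c: +{c}
  S via S→A: +{c}
  S: {c}  A: {c}
iter 2: (no change)
  S: {c}  A: {c}

FIRST(S) = ["c"]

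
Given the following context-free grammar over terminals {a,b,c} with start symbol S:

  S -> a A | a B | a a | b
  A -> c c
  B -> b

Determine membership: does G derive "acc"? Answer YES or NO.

Convert to CNF:
  S -> T1 A | T1 B | T1 T1 | b
  A -> T0 T0
  B -> b
  T0 -> c
  T1 -> a

CYK table (by increasing span):
  cell(0,0) a: {T1}  orig:{}
  cell(1,1) c: {T0}  orig:{}
  cell(2,2) c: {T0}  orig:{}
  cell(0,1) ac: ∅
  cell(1,2) cc: {A}
  cell(0,2) acc: {S}

S ∈ T[0,2] ⇒ YES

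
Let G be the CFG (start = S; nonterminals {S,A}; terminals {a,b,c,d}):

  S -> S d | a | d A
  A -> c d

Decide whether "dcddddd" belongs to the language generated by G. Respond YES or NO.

Convert to CNF:
  S -> S T1 | T1 A | a
  A -> T0 T1
  T0 -> c
  T1 -> d

Fill CYK table bottom-up:
  cell(0,0) d: {T1}  orig:{}
  cell(1,1) c: {T0}  orig:{}
  cell(2,2) d: {T1}  orig:{}
  cell(3,3) d: {T1}  orig:{}
  cell(4,4) d: {T1}  orig:{}
  cell(5,5) d: {T1}  orig:{}
  cell(6,6) d: {T1}  orig:{}
  cell(0,1) dc: ∅
  cell(1,2) cd: {A}
  cell(2,3) dd: ∅
  cell(3,4) dd: ∅
  cell(4,5) dd: ∅
  cell(5,6) dd: ∅
  cell(0,2) dcd: {S}
  cell(1,3) cdd: ∅
  cell(2,4) ddd: ∅
  cell(3,5) ddd: ∅
  cell(4,6) ddd: ∅
  cell(0,3) dcdd: {S}
  cell(1,4) cddd: ∅
  cell(2,5) dddd: ∅
  cell(3,6) dddd: ∅
  cell(0,4) dcddd: {S}
  cell(1,5) cdddd: ∅
  cell(2,6) ddddd: ∅
  cell(0,5) dcdddd: {S}
  cell(1,6) cddddd: ∅
  cell(0,6) dcddddd: {S}

S ∈ T[0,6] ⇒ YES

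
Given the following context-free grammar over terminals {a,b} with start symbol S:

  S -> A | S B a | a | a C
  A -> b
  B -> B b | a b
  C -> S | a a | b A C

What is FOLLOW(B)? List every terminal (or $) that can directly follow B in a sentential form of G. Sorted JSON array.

FIRST iteration:
[1]
  A via A→b: +{b}
  B via B→a b: +{a}
  C via C→a a: +{a}
  C via C→b A C: +{b}
  S via S→A: +{b}
  S via S→a: +{a}
  FIRST(S)={a,b}  FIRST(A)={b}  FIRST(B)={a}  FIRST(C)={a,b}
[2] done
  FIRST(S)={a,b}  FIRST(A)={b}  FIRST(B)={a}  FIRST(C)={a,b}

Compute FOLLOW by fixpoint:
FOLLOW(S) := {$}
round 1:
  B→B b: FOLLOW(B) ⊇ FIRST(b) = {b}; new: +{b}
  C→b A C: FOLLOW(A) ⊇ FIRST(C) = {a,b}; new: +{a,b}
  S→A: FOLLOW(A) ⊇ FOLLOW(S) ⊇ {$}; new: +{$}
  S→S B a: FOLLOW(S) ⊇ FIRST(B) = {a}; new: +{a}
  S→S B a: FOLLOW(B) ⊇ FIRST(a) = {a}; new: +{a}
  S→a C: FOLLOW(C) ⊇ FOLLOW(S) ⊇ {$,a}; new: +{$,a}
  FOLLOW[S]={$,a}  FOLLOW[A]={$,a,b}  FOLLOW[B]={a,b}  FOLLOW[C]={$,a}
round 2: done
  FOLLOW[S]={$,a}  FOLLOW[A]={$,a,b}  FOLLOW[B]={a,b}  FOLLOW[C]={$,a}

FOLLOW(B) = ["a", "b"]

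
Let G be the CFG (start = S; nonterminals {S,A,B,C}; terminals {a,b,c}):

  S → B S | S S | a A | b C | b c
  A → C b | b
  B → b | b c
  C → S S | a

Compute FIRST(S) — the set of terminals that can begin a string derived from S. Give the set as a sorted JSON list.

FIRST iteration:
iter 1:
  A via A→b: +{b}
  B via B→b: +{b}
  C via C→a: +{a}
  S via S→B S: +{b}
  S via S→a A: +{a}
  FIRST(S)={a,b}  FIRST(A)={b}  FIRST(B)={b}  FIRST(C)={a}
iter 2:
  A via A→C b: +{a}
  C via C→S S: +{b}
  FIRST(S)={a,b}  FIRST(A)={a,b}  FIRST(B)={b}  FIRST(C)={a,b}
iter 3: done
  FIRST(S)={a,b}  FIRST(A)={a,b}  FIRST(B)={b}  FIRST(C)={a,b}

FIRST(S) = ["a", "b"]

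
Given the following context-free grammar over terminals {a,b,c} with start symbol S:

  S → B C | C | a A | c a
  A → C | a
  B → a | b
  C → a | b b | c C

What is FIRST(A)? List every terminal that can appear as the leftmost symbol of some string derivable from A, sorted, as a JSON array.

Compute FIRST by fixpoint:
pass 1:
  A via A→a: +{a}
  B via B→a: +{a}
  B via B→b: +{b}
  C via C→a: +{a}
  C via C→b b: +{b}
  C via C→c C: +{c}
  S via S→B C: +{a,b}
  S via S→C: +{c}
  FIRST(S)={a,b,c}  FIRST(A)={a}  FIRST(B)={a,b}  FIRST(C)={a,b,c}
pass 2:
  A via A→C: +{b,c}
  FIRST(S)={a,b,c}  FIRST(A)={a,b,c}  FIRST(B)={a,b}  FIRST(C)={a,b,c}
pass 3: done
  FIRST(S)={a,b,c}  FIRST(A)={a,b,c}  FIRST(B)={a,b}  FIRST(C)={a,b,c}

FIRST(A) = ["a", "b", "c"]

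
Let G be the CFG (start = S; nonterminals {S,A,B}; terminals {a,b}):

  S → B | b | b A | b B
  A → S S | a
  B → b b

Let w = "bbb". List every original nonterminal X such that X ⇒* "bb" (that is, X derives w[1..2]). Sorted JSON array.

CNF form of G:
  S -> T0 A | T0 B | T0 T0 | b
  A -> S S | a
  B -> T0 T0
  T0 -> b

CYK fill — only the sub-triangle for w[1..2]:
  cell(1,1) b: {S,T0}  orig:{S}
  cell(2,2) b: {S,T0}  orig:{S}
  cell(1,2) bb: {A,B,S}

Original NTs in T[1,2] deriving "bb": ["A", "B", "S"]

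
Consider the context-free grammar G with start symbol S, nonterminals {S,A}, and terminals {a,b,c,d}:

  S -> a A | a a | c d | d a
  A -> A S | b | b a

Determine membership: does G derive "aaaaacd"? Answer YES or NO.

CNF form of G:
  S -> T1 A | T1 T1 | T2 T3 | T3 T1
  A -> A S | T0 T1 | b
  T0 -> b
  T1 -> a
  T2 -> c
  T3 -> d

CYK fill:
  [0..0]={T1}  "a"  orig:{}
  [1..1]={T1}  "a"  orig:{}
  [2..2]={T1}  "a"  orig:{}
  [3..3]={T1}  "a"  orig:{}
  [4..4]={T1}  "a"  orig:{}
  [5..5]={T2}  "c"  orig:{}
  [6..6]={T3}  "d"  orig:{}
  [0..1]={S}  "aa"
  [1..2]={S}  "aa"
  [2..3]={S}  "aa"
  [3..4]={S}  "aa"
  [4..5]=∅  "ac"
  [5..6]={S}  "cd"
  [0..2]=∅  "aaa"
  [1..3]=∅  "aaa"
  [2..4]=∅  "aaa"
  [3..5]=∅  "aac"
  [4..6]=∅  "acd"
  [0..3]=∅  "aaaa"
  [1..4]=∅  "aaaa"
  [2..5]=∅  "aaac"
  [3..6]=∅  "aacd"
  [0..4]=∅  "aaaaa"
  [1..5]=∅  "aaaac"
  [2..6]=∅  "aaacd"
  [0..5]=∅  "aaaaac"
  [1..6]=∅  "aaaacd"
  [0..6]=∅  "aaaaacd"

S ∉ T[0,6] ⇒ NO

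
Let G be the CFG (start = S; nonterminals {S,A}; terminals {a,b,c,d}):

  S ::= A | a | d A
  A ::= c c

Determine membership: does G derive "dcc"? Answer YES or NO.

Convert to CNF:
  S -> T0 T0 | T1 A | a
  A -> T0 T0
  T0 -> c
  T1 -> d

CYK table (by increasing span):
  [0..0]={T1}  "d"  orig:{}
  [1..1]={T0}  "c"  orig:{}
  [2..2]={T0}  "c"  orig:{}
  [0..1]=∅  "dc"
  [1..2]={A,S}  "cc"
  [0..2]={S}  "dcc"

S ∈ T[0,2] ⇒ YES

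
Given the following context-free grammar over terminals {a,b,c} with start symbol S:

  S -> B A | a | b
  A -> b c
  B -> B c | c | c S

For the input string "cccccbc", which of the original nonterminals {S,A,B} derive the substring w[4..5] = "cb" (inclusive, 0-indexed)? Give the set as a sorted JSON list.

Convert to CNF:
  S -> B A | a | b
  A -> T0 T1
  B -> B T1 | T1 S | c
  T0 -> b
  T1 -> c

CYK fill — only the sub-triangle for w[4..5]:
  T[4,4] 'c' = {B,T1}  orig:{B}
  T[5,5] 'b' = {S,T0}  orig:{S}
  T[4,5] 'cb' = {B}

Original NTs in T[4,5] deriving "cb": ["B"]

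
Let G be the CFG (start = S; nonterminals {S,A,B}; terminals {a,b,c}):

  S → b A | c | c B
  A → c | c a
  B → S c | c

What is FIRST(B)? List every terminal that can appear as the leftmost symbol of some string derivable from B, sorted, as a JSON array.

FIRST sets, iterate to fixpoint:
round 1:
  A via A→c: +{c}
  B via B→c: +{c}
  S via S→b A: +{b}
  S via S→c: +{c}
  S: {b,c}  A: {c}  B: {c}
round 2:
  B via B→S c: +{b}
  S: {b,c}  A: {c}  B: {b,c}
round 3: (no change)
  S: {b,c}  A: {c}  B: {b,c}

FIRST(B) = ["b", "c"]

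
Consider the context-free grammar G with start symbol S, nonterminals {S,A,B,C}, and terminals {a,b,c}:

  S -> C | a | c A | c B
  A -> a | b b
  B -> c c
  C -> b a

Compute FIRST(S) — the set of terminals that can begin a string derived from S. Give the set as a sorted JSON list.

FIRST iteration:
round 1:
  A via A→a: +{a}
  A via A→b b: +{b}
  B via B→c c: +{c}
  C via C→b a: +{b}
  S via S→C: +{b}
  S via S→a: +{a}
  S via S→c A: +{c}
  S: {a,b,c}  A: {a,b}  B: {c}  C: {b}
round 2: (stable)
  S: {a,b,c}  A: {a,b}  B: {c}  C: {b}

FIRST(S) = ["a", "b", "c"]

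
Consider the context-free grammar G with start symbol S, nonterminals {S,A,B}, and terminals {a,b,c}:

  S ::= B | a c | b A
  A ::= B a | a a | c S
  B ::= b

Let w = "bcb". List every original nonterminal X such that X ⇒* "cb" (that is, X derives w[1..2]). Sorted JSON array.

CNF form of G:
  S -> T0 T1 | T2 A | b
  A -> B T0 | T0 T0 | T1 S
  B -> b
  T0 -> a
  T1 -> c
  T2 -> b

Fill CYK table bottom-up (cells [i..j] with 1 ≤ i ≤ j ≤ 2 only):
  T[1,1] 'c' = {T1}  orig:{}
  T[2,2] 'b' = {B,S,T2}  orig:{B,S}
  T[1,2] 'cb' = {A}

Original NTs in T[1,2] deriving "cb": ["A"]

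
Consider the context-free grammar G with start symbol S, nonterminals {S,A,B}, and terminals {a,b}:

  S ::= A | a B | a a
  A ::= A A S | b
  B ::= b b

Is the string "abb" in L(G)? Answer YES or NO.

Convert to CNF:
  S -> A X3 | T1 B | T1 T1 | b
  A -> A X2 | b
  B -> T0 T0
  T0 -> b
  T1 -> a
  X2 -> A S
  X3 -> A S

CYK table (by increasing span):
  T[0,0] 'a' = {T1}  orig:{}
  T[1,1] 'b' = {A,S,T0}  orig:{A,S}
  T[2,2] 'b' = {A,S,T0}  orig:{A,S}
  T[0,1] 'ab' = ∅
  T[1,2] 'bb' = {B,X2,X3}  orig:{B}
  T[0,2] 'abb' = {S}

S ∈ T[0,2] ⇒ YES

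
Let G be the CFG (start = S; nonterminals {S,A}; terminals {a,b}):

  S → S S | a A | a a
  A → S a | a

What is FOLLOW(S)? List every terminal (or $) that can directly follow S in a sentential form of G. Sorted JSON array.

FIRST sets, iterate to fixpoint:
iter 1:
  A via A→a: +{a}
  S via S→a A: +{a}
  FIRST[S]={a}  FIRST[A]={a}
iter 2: done
  FIRST[S]={a}  FIRST[A]={a}

Compute FOLLOW by fixpoint:
seed FOLLOW(S) with $
round 1:
  A→S a: FOLLOW(S) ⊇ FIRST(a) = {a}; new: +{a}
  S→a A: FOLLOW(A) ⊇ FOLLOW(S) ⊇ {$,a}; new: +{$,a}
  FOLLOW(S)={$,a}  FOLLOW(A)={$,a}
round 2: (stable)
  FOLLOW(S)={$,a}  FOLLOW(A)={$,a}

FOLLOW(S) = ["$", "a"]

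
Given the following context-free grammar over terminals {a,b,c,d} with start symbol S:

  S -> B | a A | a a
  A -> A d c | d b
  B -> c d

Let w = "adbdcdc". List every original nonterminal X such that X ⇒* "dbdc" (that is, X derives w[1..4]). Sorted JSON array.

Convert to CNF:
  S -> T1 T0 | T3 A | T3 T3
  A -> A X4 | T0 T2
  B -> T1 T0
  T0 -> d
  T1 -> c
  T2 -> b
  T3 -> a
  X4 -> T0 T1

Fill CYK table bottom-up, restricted to cells inside w[1..4]:
  cell(1,1) d: {T0}  orig:{}
  cell(2,2) b: {T2}  orig:{}
  cell(3,3) d: {T0}  orig:{}
  cell(4,4) c: {T1}  orig:{}
  cell(1,2) db: {A}
  cell(2,3) bd: ∅
  cell(3,4) dc: {X4}  orig:{}
  cell(1,3) dbd: ∅
  cell(2,4) bdc: ∅
  cell(1,4) dbdc: {A}

Original NTs in T[1,4] deriving "dbdc": ["A"]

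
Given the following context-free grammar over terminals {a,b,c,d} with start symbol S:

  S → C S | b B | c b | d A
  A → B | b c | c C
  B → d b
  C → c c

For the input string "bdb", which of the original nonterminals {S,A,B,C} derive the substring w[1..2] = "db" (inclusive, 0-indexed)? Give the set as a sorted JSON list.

Convert to CNF:
  S -> C S | T0 B | T1 T0 | T2 A
  A -> T0 T1 | T1 C | T2 T0
  B -> T2 T0
  C -> T1 T1
  T0 -> b
  T1 -> c
  T2 -> d

CYK table (by increasing span), restricted to cells inside w[1..2]:
  [1..1]={T2}  "d"  orig:{}
  [2..2]={T0}  "b"  orig:{}
  [1..2]={A,B}  "db"

Original NTs in T[1,2] deriving "db": ["A", "B"]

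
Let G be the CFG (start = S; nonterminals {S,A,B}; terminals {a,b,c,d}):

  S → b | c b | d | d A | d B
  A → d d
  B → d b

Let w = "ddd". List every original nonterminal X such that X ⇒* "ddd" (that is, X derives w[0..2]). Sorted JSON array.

Convert to CNF:
  S -> T0 A | T0 B | T2 T1 | b | d
  A -> T0 T0
  B -> T0 T1
  T0 -> d
  T1 -> b
  T2 -> c

CYK table (by increasing span), restricted to cells inside w[0..2]:
  T[0,0] 'd' = {S,T0}  orig:{S}
  T[1,1] 'd' = {S,T0}  orig:{S}
  T[2,2] 'd' = {S,T0}  orig:{S}
  T[0,1] 'dd' = {A}
  T[1,2] 'dd' = {A}
  T[0,2] 'ddd' = {S}

Original NTs in T[0,2] deriving "ddd": ["S"]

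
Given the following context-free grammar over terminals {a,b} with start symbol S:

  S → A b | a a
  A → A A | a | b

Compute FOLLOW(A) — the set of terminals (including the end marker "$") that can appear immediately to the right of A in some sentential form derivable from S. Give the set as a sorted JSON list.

FIRST iteration:
pass 1:
  A via A→a: +{a}
  A via A→b: +{b}
  S via S→A b: +{a,b}
  S: {a,b}  A: {a,b}
pass 2: (no change)
  S: {a,b}  A: {a,b}

Compute FOLLOW by fixpoint:
FOLLOW(S) := {$}
[1]
  A→A A: FOLLOW(A) ⊇ FIRST(A) = {a,b}; new: +{a,b}
  S: {$}  A: {a,b}
[2] (no change)
  S: {$}  A: {a,b}

FOLLOW(A) = ["a", "b"]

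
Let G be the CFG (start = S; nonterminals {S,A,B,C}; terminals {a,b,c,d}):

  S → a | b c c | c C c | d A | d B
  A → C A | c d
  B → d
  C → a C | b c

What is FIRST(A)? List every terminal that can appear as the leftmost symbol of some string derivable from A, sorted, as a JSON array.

FIRST iteration:
[1]
  A via A→c d: +{c}
  B via B→d: +{d}
  C via C→a C: +{a}
  C via C→b c: +{b}
  S via S→a: +{a}
  S via S→b c c: +{b}
  S via S→c C c: +{c}
  S via S→d A: +{d}
  FIRST[S]={a,b,c,d}  FIRST[A]={c}  FIRST[B]={d}  FIRST[C]={a,b}
[2]
  A via A→C A: +{a,b}
  FIRST[S]={a,b,c,d}  FIRST[A]={a,b,c}  FIRST[B]={d}  FIRST[C]={a,b}
[3] (no change)
  FIRST[S]={a,b,c,d}  FIRST[A]={a,b,c}  FIRST[B]={d}  FIRST[C]={a,b}

FIRST(A) = ["a", "b", "c"]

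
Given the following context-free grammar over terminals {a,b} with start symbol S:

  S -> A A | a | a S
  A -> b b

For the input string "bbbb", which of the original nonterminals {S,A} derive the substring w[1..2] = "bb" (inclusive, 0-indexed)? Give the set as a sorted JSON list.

CNF form of G:
  S -> A A | T1 S | a
  A -> T0 T0
  T0 -> b
  T1 -> a

CYK table (by increasing span) — only the sub-triangle for w[1..2]:
  cell(1,1) b: {T0}  orig:{}
  cell(2,2) b: {T0}  orig:{}
  cell(1,2) bb: {A}

Original NTs in T[1,2] deriving "bb": ["A"]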